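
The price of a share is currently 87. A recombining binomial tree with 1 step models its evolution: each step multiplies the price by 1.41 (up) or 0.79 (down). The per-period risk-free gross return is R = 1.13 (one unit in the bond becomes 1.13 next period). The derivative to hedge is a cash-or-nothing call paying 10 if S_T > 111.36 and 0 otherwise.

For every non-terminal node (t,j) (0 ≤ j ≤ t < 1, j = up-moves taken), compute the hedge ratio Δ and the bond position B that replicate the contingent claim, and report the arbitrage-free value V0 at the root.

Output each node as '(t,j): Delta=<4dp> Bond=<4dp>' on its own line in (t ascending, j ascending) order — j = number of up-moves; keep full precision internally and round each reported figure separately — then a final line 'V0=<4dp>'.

(0,0): Delta=0.1854 Bond=-11.2760
V0=4.8530

The replicating-portfolio and risk-neutral prices coincide; use p* = (1.13−0.79)/(1.41−0.79) = 0.5484 for the latter.
At expiry t=1: V(1,0)=0.0000, V(1,1)=10.0000
Node (0,0) S=87.0000: V=(p*·10.0000+(1−p*)·0.0000)/1.13=4.8530; Δ=(10.0000−0.0000)/(122.6700−68.7300)=0.1854; B=V−Δ·S=-11.2760
Check: Δ(0,0)·S0 + B(0,0) = 4.8530 = V0.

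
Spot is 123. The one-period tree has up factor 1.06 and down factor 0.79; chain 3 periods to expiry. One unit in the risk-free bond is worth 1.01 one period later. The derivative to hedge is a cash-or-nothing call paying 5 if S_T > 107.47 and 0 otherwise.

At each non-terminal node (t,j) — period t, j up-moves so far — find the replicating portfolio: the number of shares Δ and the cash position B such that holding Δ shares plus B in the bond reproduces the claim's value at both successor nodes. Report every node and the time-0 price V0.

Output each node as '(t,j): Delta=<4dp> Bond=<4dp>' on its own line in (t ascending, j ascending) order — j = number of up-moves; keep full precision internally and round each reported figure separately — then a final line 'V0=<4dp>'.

Since d<R<u, set p* = (R−d)/(u−d) = 0.8148; price each node as the discounted p*-expectation of its children.
At expiry t=3: V(3,0)=0.0000, V(3,1)=0.0000, V(3,2)=5.0000, V(3,3)=5.0000
Node (2,0) S=76.7643: V=(p*·0.0000+(1−p*)·0.0000)/1.01=0.0000; Δ=(0.0000−0.0000)/(81.3702−60.6438)=0.0000; B=V−Δ·S=0.0000
Node (2,1) S=103.0002: V=(p*·5.0000+(1−p*)·0.0000)/1.01=4.0337; Δ=(5.0000−0.0000)/(109.1802−81.3702)=0.1798; B=V−Δ·S=-14.4848
Node (2,2) S=138.2028: V=(p*·5.0000+(1−p*)·5.0000)/1.01=4.9505; Δ=(5.0000−5.0000)/(146.4950−109.1802)=0.0000; B=V−Δ·S=4.9505
Node (1,0) S=97.1700: V=(p*·4.0337+(1−p*)·0.0000)/1.01=3.2542; Δ=(4.0337−0.0000)/(103.0002−76.7643)=0.1537; B=V−Δ·S=-11.6856
Node (1,1) S=130.3800: V=(p*·4.9505+(1−p*)·4.0337)/1.01=4.7334; Δ=(4.9505−4.0337)/(138.2028−103.0002)=0.0260; B=V−Δ·S=1.3380
Node (0,0) S=123.0000: V=(p*·4.7334+(1−p*)·3.2542)/1.01=4.4153; Δ=(4.7334−3.2542)/(130.3800−97.1700)=0.0445; B=V−Δ·S=-1.0631
The time-0 hedge costs 4.4153, which is the no-arbitrage price.

(0,0): Delta=0.0445 Bond=-1.0631
(1,0): Delta=0.1537 Bond=-11.6856
(1,1): Delta=0.0260 Bond=1.3380
(2,0): Delta=0.0000 Bond=0.0000
(2,1): Delta=0.1798 Bond=-14.4848
(2,2): Delta=0.0000 Bond=4.9505
V0=4.4153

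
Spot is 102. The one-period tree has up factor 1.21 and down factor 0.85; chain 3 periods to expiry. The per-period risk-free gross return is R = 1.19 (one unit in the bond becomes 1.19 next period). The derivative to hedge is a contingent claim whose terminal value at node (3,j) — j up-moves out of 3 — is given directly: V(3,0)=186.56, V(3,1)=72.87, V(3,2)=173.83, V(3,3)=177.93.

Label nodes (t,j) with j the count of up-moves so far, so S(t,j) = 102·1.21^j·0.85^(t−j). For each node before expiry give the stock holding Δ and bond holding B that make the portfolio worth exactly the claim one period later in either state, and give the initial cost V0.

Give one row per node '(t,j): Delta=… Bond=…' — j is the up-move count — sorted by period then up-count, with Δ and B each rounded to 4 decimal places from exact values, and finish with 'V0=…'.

(0,0): Delta=0.2673 Bond=77.4131
(1,0): Delta=2.3971 Bond=-92.5326
(1,1): Delta=0.1793 Bond=102.9837
(2,0): Delta=-4.2853 Bond=382.3485
(2,1): Delta=2.6733 Bond=-139.0822
(2,2): Delta=0.0763 Bond=137.9407
V0=104.6805

The replicating-portfolio and risk-neutral prices coincide; use p* = (1.19−0.85)/(1.21−0.85) = 0.9444 for the latter.
Terminal payoffs: V(3,0)=186.5600, V(3,1)=72.8700, V(3,2)=173.8300, V(3,3)=177.9300
Node (2,0) S=73.6950: V=(p*·72.8700+(1−p*)·186.5600)/1.19=66.5430; Δ=(72.8700−186.5600)/(89.1709−62.6407)=-4.2853; B=V−Δ·S=382.3485
Node (2,1) S=104.9070: V=(p*·173.8300+(1−p*)·72.8700)/1.19=141.3623; Δ=(173.8300−72.8700)/(126.9375−89.1709)=2.6733; B=V−Δ·S=-139.0822
Node (2,2) S=149.3382: V=(p*·177.9300+(1−p*)·173.8300)/1.19=149.3296; Δ=(177.9300−173.8300)/(180.6992−126.9375)=0.0763; B=V−Δ·S=137.9407
Node (1,0) S=86.7000: V=(p*·141.3623+(1−p*)·66.5430)/1.19=115.2989; Δ=(141.3623−66.5430)/(104.9070−73.6950)=2.3971; B=V−Δ·S=-92.5326
Node (1,1) S=123.4200: V=(p*·149.3296+(1−p*)·141.3623)/1.19=125.1151; Δ=(149.3296−141.3623)/(149.3382−104.9070)=0.1793; B=V−Δ·S=102.9837
Node (0,0) S=102.0000: V=(p*·125.1151+(1−p*)·115.2989)/1.19=104.6805; Δ=(125.1151−115.2989)/(123.4200−86.7000)=0.2673; B=V−Δ·S=77.4131
Root portfolio cost Δ·102+B reproduces V0=104.6805.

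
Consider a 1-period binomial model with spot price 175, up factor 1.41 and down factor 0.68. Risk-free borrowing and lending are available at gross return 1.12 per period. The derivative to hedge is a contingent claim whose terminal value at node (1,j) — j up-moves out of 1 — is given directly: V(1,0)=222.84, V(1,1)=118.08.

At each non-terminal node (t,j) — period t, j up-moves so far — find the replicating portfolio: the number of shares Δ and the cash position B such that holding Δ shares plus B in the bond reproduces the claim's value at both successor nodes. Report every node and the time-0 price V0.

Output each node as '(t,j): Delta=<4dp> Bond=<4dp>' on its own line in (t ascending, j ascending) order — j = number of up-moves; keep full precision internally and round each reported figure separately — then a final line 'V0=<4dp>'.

Under the risk-neutral measure, an up-move has probability p* = (R−d)/(u−d) = 0.6027 and values discount at R = 1.12.
Terminal payoffs: V(1,0)=222.8400, V(1,1)=118.0800
(0,0): S=175.0000. Δ = (V_up−V_dn)/(S_up−S_dn) = (118.0800−222.8400)/(246.7500−119.0000) = -0.8200. V = [p*·118.0800 + (1−p*)·222.8400]/1.12 = 142.5866. B = V − Δ·S = 286.0934.
Each (Δ,B) replicates both successor values, so the strategy is self-financing and V0 is arbitrage-free.

(0,0): Delta=-0.8200 Bond=286.0934
V0=142.5866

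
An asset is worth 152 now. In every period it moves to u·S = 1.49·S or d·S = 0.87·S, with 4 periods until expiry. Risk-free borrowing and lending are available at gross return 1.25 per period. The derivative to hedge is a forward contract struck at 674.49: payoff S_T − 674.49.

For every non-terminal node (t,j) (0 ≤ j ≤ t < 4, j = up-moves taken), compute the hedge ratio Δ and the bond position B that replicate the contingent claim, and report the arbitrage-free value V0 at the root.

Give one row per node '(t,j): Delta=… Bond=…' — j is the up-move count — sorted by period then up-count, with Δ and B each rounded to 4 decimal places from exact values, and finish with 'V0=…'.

Since d<R<u, set p* = (R−d)/(u−d) = 0.6129; price each node as the discounted p*-expectation of its children.
Terminal payoffs: V(4,0)=-587.4096, V(4,1)=-525.3522, V(4,2)=-419.0702, V(4,3)=-237.0468, V(4,4)=74.6943
  t=3,j=0: stock 100.0925 → up 149.1378 (V=-525.3522), down 87.0804 (V=-587.4096). Price -439.4995; hedge Δ=1.0000, bond B=-539.5920.
  t=3,j=1: stock 171.4227 → up 255.4198 (V=-419.0702), down 149.1378 (V=-525.3522). Price -368.1693; hedge Δ=1.0000, bond B=-539.5920.
  t=3,j=2: stock 293.5860 → up 437.4432 (V=-237.0468), down 255.4198 (V=-419.0702). Price -246.0060; hedge Δ=1.0000, bond B=-539.5920.
  t=3,j=3: stock 502.8082 → up 749.1843 (V=74.6943), down 437.4432 (V=-237.0468). Price -36.7838; hedge Δ=1.0000, bond B=-539.5920.
  t=2,j=0: stock 115.0488 → up 171.4227 (V=-368.1693), down 100.0925 (V=-439.4995). Price -316.6248; hedge Δ=1.0000, bond B=-431.6736.
  t=2,j=1: stock 197.0376 → up 293.5860 (V=-246.0060), down 171.4227 (V=-368.1693). Price -234.6360; hedge Δ=1.0000, bond B=-431.6736.
  t=2,j=2: stock 337.4552 → up 502.8082 (V=-36.7838), down 293.5860 (V=-246.0060). Price -94.2184; hedge Δ=1.0000, bond B=-431.6736.
  t=1,j=0: stock 132.2400 → up 197.0376 (V=-234.6360), down 115.0488 (V=-316.6248). Price -213.0989; hedge Δ=1.0000, bond B=-345.3389.
  t=1,j=1: stock 226.4800 → up 337.4552 (V=-94.2184), down 197.0376 (V=-234.6360). Price -118.8589; hedge Δ=1.0000, bond B=-345.3389.
  t=0,j=0: stock 152.0000 → up 226.4800 (V=-118.8589), down 132.2400 (V=-213.0989). Price -124.2711; hedge Δ=1.0000, bond B=-276.2711.
The time-0 hedge costs -124.2711, which is the no-arbitrage price.

(0,0): Delta=1.0000 Bond=-276.2711
(1,0): Delta=1.0000 Bond=-345.3389
(1,1): Delta=1.0000 Bond=-345.3389
(2,0): Delta=1.0000 Bond=-431.6736
(2,1): Delta=1.0000 Bond=-431.6736
(2,2): Delta=1.0000 Bond=-431.6736
(3,0): Delta=1.0000 Bond=-539.5920
(3,1): Delta=1.0000 Bond=-539.5920
(3,2): Delta=1.0000 Bond=-539.5920
(3,3): Delta=1.0000 Bond=-539.5920
V0=-124.2711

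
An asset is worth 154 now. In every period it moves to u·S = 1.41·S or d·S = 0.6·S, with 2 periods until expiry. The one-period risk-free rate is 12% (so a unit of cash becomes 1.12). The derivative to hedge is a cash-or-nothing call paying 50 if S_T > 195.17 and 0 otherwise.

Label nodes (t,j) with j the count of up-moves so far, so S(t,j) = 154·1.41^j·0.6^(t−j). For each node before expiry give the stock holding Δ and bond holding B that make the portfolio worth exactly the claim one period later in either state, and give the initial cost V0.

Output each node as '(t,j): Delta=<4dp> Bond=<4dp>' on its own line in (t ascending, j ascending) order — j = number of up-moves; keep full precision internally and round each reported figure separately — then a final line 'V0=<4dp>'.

The replicating-portfolio and risk-neutral prices coincide; use p* = (1.12−0.6)/(1.41−0.6) = 0.6420 for the latter.
At expiry t=2: V(2,0)=0.0000, V(2,1)=0.0000, V(2,2)=50.0000
(1,0): S=92.4000. Δ = (V_up−V_dn)/(S_up−S_dn) = (0.0000−0.0000)/(130.2840−55.4400) = 0.0000. V = [p*·0.0000 + (1−p*)·0.0000]/1.12 = 0.0000. B = V − Δ·S = 0.0000.
(1,1): S=217.1400. Δ = (V_up−V_dn)/(S_up−S_dn) = (50.0000−0.0000)/(306.1674−130.2840) = 0.2843. V = [p*·50.0000 + (1−p*)·0.0000]/1.12 = 28.6596. B = V − Δ·S = -33.0688.
(0,0): S=154.0000. Δ = (V_up−V_dn)/(S_up−S_dn) = (28.6596−0.0000)/(217.1400−92.4000) = 0.2298. V = [p*·28.6596 + (1−p*)·0.0000]/1.12 = 16.4275. B = V − Δ·S = -18.9548.
Self-financing check: at every node Δ·S+B equals the discounted successor values.

(0,0): Delta=0.2298 Bond=-18.9548
(1,0): Delta=0.0000 Bond=0.0000
(1,1): Delta=0.2843 Bond=-33.0688
V0=16.4275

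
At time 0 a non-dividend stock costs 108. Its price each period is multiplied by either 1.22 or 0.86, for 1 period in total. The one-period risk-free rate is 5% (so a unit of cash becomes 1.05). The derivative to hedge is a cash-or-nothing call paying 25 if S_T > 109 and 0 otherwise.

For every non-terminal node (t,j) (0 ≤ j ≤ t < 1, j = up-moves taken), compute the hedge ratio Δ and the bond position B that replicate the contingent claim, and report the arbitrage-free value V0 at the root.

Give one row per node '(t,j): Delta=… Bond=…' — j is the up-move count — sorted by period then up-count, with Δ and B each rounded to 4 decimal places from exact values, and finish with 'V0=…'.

Risk-neutral probability p* = (R−d)/(u−d) = (1.05−0.86)/(1.22−0.86) = 0.5278.
Terminal payoffs: V(1,0)=0.0000, V(1,1)=25.0000
Node (0,0) S=108.0000: V=(p*·25.0000+(1−p*)·0.0000)/1.05=12.5661; Δ=(25.0000−0.0000)/(131.7600−92.8800)=0.6430; B=V−Δ·S=-56.8783
Check: Δ(0,0)·S0 + B(0,0) = 12.5661 = V0.

(0,0): Delta=0.6430 Bond=-56.8783
V0=12.5661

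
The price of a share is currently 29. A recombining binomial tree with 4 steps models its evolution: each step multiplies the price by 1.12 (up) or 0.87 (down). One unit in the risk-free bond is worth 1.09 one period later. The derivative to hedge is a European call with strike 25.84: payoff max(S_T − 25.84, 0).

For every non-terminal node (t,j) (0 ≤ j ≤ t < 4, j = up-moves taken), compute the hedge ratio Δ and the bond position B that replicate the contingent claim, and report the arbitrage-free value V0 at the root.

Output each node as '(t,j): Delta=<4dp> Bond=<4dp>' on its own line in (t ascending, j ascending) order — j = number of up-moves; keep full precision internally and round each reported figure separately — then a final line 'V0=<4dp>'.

(0,0): Delta=0.9811 Bond=-17.7369
(1,0): Delta=0.8654 Bond=-16.4133
(1,1): Delta=0.9934 Bond=-19.7315
(2,0): Delta=0.2493 Bond=-4.3669
(2,1): Delta=0.9306 Bond=-19.7346
(2,2): Delta=1.0000 Bond=-21.7490
(3,0): Delta=0.0000 Bond=0.0000
(3,1): Delta=0.2757 Bond=-5.4090
(3,2): Delta=1.0000 Bond=-23.7064
(3,3): Delta=1.0000 Bond=-23.7064
V0=10.7148

No-arbitrage ⇒ martingale measure with p* = (R−d)/(u−d) = 0.8800.
Payoff layer (t=4): V(4,0)=0.0000, V(4,1)=0.0000, V(4,2)=1.6942, V(4,3)=9.6063, V(4,4)=19.7921
Node (3,0) S=19.0966: V=(p*·0.0000+(1−p*)·0.0000)/1.09=0.0000; Δ=(0.0000−0.0000)/(21.3882−16.6140)=0.0000; B=V−Δ·S=0.0000
Node (3,1) S=24.5841: V=(p*·1.6942+(1−p*)·0.0000)/1.09=1.3678; Δ=(1.6942−0.0000)/(27.5342−21.3882)=0.2757; B=V−Δ·S=-5.4090
Node (3,2) S=31.6485: V=(p*·9.6063+(1−p*)·1.6942)/1.09=7.9421; Δ=(9.6063−1.6942)/(35.4463−27.5342)=1.0000; B=V−Δ·S=-23.7064
Node (3,3) S=40.7429: V=(p*·19.7921+(1−p*)·9.6063)/1.09=17.0365; Δ=(19.7921−9.6063)/(45.6321−35.4463)=1.0000; B=V−Δ·S=-23.7064
Node (2,0) S=21.9501: V=(p*·1.3678+(1−p*)·0.0000)/1.09=1.1043; Δ=(1.3678−0.0000)/(24.5841−19.0966)=0.2493; B=V−Δ·S=-4.3669
Node (2,1) S=28.2576: V=(p*·7.9421+(1−p*)·1.3678)/1.09=6.5625; Δ=(7.9421−1.3678)/(31.6485−24.5841)=0.9306; B=V−Δ·S=-19.7346
Node (2,2) S=36.3776: V=(p*·17.0365+(1−p*)·7.9421)/1.09=14.6286; Δ=(17.0365−7.9421)/(40.7429−31.6485)=1.0000; B=V−Δ·S=-21.7490
Node (1,0) S=25.2300: V=(p*·6.5625+(1−p*)·1.1043)/1.09=5.4198; Δ=(6.5625−1.1043)/(28.2576−21.9501)=0.8654; B=V−Δ·S=-16.4133
Node (1,1) S=32.4800: V=(p*·14.6286+(1−p*)·6.5625)/1.09=12.5327; Δ=(14.6286−6.5625)/(36.3776−28.2576)=0.9934; B=V−Δ·S=-19.7315
Node (0,0) S=29.0000: V=(p*·12.5327+(1−p*)·5.4198)/1.09=10.7148; Δ=(12.5327−5.4198)/(32.4800−25.2300)=0.9811; B=V−Δ·S=-17.7369
Root portfolio cost Δ·29+B reproduces V0=10.7148.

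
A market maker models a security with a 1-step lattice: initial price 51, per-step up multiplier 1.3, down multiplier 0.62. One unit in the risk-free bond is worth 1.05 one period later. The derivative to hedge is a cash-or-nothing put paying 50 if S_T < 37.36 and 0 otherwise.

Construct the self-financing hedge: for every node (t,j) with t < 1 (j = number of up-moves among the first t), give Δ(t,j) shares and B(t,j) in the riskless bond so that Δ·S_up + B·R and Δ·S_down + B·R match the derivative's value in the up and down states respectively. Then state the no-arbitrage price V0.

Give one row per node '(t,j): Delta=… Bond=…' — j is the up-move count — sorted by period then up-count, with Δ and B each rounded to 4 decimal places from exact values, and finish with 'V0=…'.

Since d<R<u, set p* = (R−d)/(u−d) = 0.6324; price each node as the discounted p*-expectation of its children.
Terminal values V(1,·): V(1,0)=50.0000, V(1,1)=0.0000
Node (0,0) S=51.0000: V=(p*·0.0000+(1−p*)·50.0000)/1.05=17.5070; Δ=(0.0000−50.0000)/(66.3000−31.6200)=-1.4418; B=V−Δ·S=91.0364
Root portfolio cost Δ·51+B reproduces V0=17.5070.

(0,0): Delta=-1.4418 Bond=91.0364
V0=17.5070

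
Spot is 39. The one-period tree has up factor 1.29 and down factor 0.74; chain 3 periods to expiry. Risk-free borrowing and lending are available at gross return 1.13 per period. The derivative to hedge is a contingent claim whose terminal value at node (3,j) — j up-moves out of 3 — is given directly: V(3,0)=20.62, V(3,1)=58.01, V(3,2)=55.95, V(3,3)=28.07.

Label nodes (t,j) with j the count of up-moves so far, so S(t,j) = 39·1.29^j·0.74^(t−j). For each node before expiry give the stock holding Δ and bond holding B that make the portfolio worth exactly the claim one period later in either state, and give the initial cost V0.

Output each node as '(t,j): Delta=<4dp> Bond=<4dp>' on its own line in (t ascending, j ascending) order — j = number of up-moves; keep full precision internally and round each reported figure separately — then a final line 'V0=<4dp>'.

(0,0): Delta=-0.4273 Bond=48.2066
(1,0): Delta=0.5250 Bond=26.9901
(1,1): Delta=-0.6514 Bond=65.7487
(2,0): Delta=3.1832 Bond=-26.2713
(2,1): Delta=-0.1006 Bond=53.7891
(2,2): Delta=-0.7811 Bond=82.7091
V0=31.5413

The replicating-portfolio and risk-neutral prices coincide; use p* = (1.13−0.74)/(1.29−0.74) = 0.7091 for the latter.
Terminal payoffs: V(3,0)=20.6200, V(3,1)=58.0100, V(3,2)=55.9500, V(3,3)=28.0700
  t=2,j=0: stock 21.3564 → up 27.5498 (V=58.0100), down 15.8037 (V=20.6200). Price 41.7105; hedge Δ=3.1832, bond B=-26.2713.
  t=2,j=1: stock 37.2294 → up 48.0259 (V=55.9500), down 27.5498 (V=58.0100). Price 50.0436; hedge Δ=-0.1006, bond B=53.7891.
  t=2,j=2: stock 64.8999 → up 83.7209 (V=28.0700), down 48.0259 (V=55.9500). Price 32.0182; hedge Δ=-0.7811, bond B=82.7091.
  t=1,j=0: stock 28.8600 → up 37.2294 (V=50.0436), down 21.3564 (V=41.7105). Price 42.1411; hedge Δ=0.5250, bond B=26.9901.
  t=1,j=1: stock 50.3100 → up 64.8999 (V=32.0182), down 37.2294 (V=50.0436). Price 32.9752; hedge Δ=-0.6514, bond B=65.7487.
  t=0,j=0: stock 39.0000 → up 50.3100 (V=32.9752), down 28.8600 (V=42.1411). Price 31.5413; hedge Δ=-0.4273, bond B=48.2066.
The time-0 hedge costs 31.5413, which is the no-arbitrage price.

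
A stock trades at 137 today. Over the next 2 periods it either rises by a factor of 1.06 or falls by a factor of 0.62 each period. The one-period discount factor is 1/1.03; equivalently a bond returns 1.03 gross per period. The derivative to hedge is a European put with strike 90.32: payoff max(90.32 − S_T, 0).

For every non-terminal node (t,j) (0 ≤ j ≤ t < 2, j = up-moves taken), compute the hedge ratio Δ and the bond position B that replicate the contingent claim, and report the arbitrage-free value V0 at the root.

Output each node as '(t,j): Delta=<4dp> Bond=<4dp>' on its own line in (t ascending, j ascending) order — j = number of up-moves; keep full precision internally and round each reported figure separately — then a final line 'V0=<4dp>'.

(0,0): Delta=-0.0453 Bond=6.4048
(1,0): Delta=-1.0000 Bond=87.6893
(1,1): Delta=-0.0044 Bond=0.6633
V0=0.1990

Risk-neutral probability p* = (R−d)/(u−d) = (1.03−0.62)/(1.06−0.62) = 0.9318.
Terminal values V(2,·): V(2,0)=37.6572, V(2,1)=0.2836, V(2,2)=0.0000
  t=1,j=0: stock 84.9400 → up 90.0364 (V=0.2836), down 52.6628 (V=37.6572). Price 2.7493; hedge Δ=-1.0000, bond B=87.6893.
  t=1,j=1: stock 145.2200 → up 153.9332 (V=0.0000), down 90.0364 (V=0.2836). Price 0.0188; hedge Δ=-0.0044, bond B=0.6633.
  t=0,j=0: stock 137.0000 → up 145.2200 (V=0.0188), down 84.9400 (V=2.7493). Price 0.1990; hedge Δ=-0.0453, bond B=6.4048.
Each (Δ,B) replicates both successor values, so the strategy is self-financing and V0 is arbitrage-free.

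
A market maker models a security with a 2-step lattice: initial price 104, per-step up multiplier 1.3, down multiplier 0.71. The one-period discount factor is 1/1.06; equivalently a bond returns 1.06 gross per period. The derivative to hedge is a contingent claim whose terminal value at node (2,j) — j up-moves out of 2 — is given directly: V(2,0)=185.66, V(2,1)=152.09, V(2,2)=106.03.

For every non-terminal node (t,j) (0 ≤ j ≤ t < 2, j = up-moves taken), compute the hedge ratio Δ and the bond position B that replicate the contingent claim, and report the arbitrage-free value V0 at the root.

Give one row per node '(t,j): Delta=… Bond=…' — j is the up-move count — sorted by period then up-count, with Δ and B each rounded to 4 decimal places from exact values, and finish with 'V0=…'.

Since d<R<u, set p* = (R−d)/(u−d) = 0.5932; price each node as the discounted p*-expectation of its children.
Terminal payoffs: V(2,0)=185.6600, V(2,1)=152.0900, V(2,2)=106.0300
(1,0): S=73.8400. Δ = (V_up−V_dn)/(S_up−S_dn) = (152.0900−185.6600)/(95.9920−52.4264) = -0.7706. V = [p*·152.0900 + (1−p*)·185.6600]/1.06 = 156.3638. B = V − Δ·S = 213.2621.
(1,1): S=135.2000. Δ = (V_up−V_dn)/(S_up−S_dn) = (106.0300−152.0900)/(175.7600−95.9920) = -0.5774. V = [p*·106.0300 + (1−p*)·152.0900]/1.06 = 117.7040. B = V − Δ·S = 195.7718.
(0,0): S=104.0000. Δ = (V_up−V_dn)/(S_up−S_dn) = (117.7040−156.3638)/(135.2000−73.8400) = -0.6300. V = [p*·117.7040 + (1−p*)·156.3638]/1.06 = 125.8774. B = V − Δ·S = 191.4024.
Root portfolio cost Δ·104+B reproduces V0=125.8774.

(0,0): Delta=-0.6300 Bond=191.4024
(1,0): Delta=-0.7706 Bond=213.2621
(1,1): Delta=-0.5774 Bond=195.7718
V0=125.8774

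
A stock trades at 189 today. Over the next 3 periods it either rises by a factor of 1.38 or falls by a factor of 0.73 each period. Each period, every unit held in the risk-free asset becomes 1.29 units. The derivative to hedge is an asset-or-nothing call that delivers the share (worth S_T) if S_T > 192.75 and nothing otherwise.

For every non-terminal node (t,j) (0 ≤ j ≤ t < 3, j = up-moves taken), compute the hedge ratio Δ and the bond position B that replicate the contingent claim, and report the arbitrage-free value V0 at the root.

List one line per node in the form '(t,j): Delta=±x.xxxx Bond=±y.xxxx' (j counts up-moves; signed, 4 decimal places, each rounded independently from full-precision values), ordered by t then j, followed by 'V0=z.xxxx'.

(0,0): Delta=1.1561 Bond=-32.7957
(1,0): Delta=1.9567 Bond=-152.7733
(1,1): Delta=1.0880 Bond=-24.5529
(2,0): Delta=0.0000 Bond=0.0000
(2,1): Delta=2.1231 Bond=-228.7508
(2,2): Delta=1.0000 Bond=0.0000
V0=185.7008

No-arbitrage ⇒ martingale measure with p* = (R−d)/(u−d) = 0.8615.
Terminal payoffs: V(3,0)=0.0000, V(3,1)=0.0000, V(3,2)=262.7501, V(3,3)=496.7056
  t=2,j=0: stock 100.7181 → up 138.9910 (V=0.0000), down 73.5242 (V=0.0000). Price 0.0000; hedge Δ=0.0000, bond B=0.0000.
  t=2,j=1: stock 190.3986 → up 262.7501 (V=262.7501), down 138.9910 (V=0.0000). Price 175.4801; hedge Δ=2.1231, bond B=-228.7508.
  t=2,j=2: stock 359.9316 → up 496.7056 (V=496.7056), down 262.7501 (V=262.7501). Price 359.9316; hedge Δ=1.0000, bond B=0.0000.
  t=1,j=0: stock 137.9700 → up 190.3986 (V=175.4801), down 100.7181 (V=0.0000). Price 117.1960; hedge Δ=1.9567, bond B=-152.7733.
  t=1,j=1: stock 260.8200 → up 359.9316 (V=359.9316), down 190.3986 (V=175.4801). Price 259.2187; hedge Δ=1.0880, bond B=-24.5529.
  t=0,j=0: stock 189.0000 → up 260.8200 (V=259.2187), down 137.9700 (V=117.1960). Price 185.7008; hedge Δ=1.1561, bond B=-32.7957.
Root portfolio cost Δ·189+B reproduces V0=185.7008.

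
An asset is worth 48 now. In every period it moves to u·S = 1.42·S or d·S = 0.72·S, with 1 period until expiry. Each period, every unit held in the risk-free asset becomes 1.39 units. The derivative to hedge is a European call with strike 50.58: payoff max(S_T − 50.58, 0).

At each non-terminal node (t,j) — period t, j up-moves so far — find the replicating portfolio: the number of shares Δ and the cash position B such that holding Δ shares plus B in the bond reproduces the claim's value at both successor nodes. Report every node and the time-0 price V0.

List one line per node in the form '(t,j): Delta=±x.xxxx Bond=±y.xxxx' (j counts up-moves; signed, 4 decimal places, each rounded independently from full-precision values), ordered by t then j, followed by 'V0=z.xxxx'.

(0,0): Delta=0.5232 Bond=-13.0088
V0=12.1054

No-arbitrage ⇒ martingale measure with p* = (R−d)/(u−d) = 0.9571.
Payoff layer (t=1): V(1,0)=0.0000, V(1,1)=17.5800
Node (0,0) S=48.0000: V=(p*·17.5800+(1−p*)·0.0000)/1.39=12.1054; Δ=(17.5800−0.0000)/(68.1600−34.5600)=0.5232; B=V−Δ·S=-13.0088
Root portfolio cost Δ·48+B reproduces V0=12.1054.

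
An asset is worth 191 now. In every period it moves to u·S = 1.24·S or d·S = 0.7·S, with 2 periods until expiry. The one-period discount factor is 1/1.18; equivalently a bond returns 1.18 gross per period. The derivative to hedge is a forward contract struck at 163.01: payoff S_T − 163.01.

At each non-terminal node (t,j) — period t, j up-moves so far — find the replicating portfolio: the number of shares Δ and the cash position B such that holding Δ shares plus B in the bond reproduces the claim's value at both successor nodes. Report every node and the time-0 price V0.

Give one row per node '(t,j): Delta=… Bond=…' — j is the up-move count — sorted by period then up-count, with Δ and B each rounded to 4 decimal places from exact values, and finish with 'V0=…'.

Risk-neutral probability p* = (R−d)/(u−d) = (1.18−0.7)/(1.24−0.7) = 0.8889.
Terminal payoffs: V(2,0)=-69.4200, V(2,1)=2.7780, V(2,2)=130.6716
  t=1,j=0: stock 133.7000 → up 165.7880 (V=2.7780), down 93.5900 (V=-69.4200). Price -4.4441; hedge Δ=1.0000, bond B=-138.1441.
  t=1,j=1: stock 236.8400 → up 293.6816 (V=130.6716), down 165.7880 (V=2.7780). Price 98.6959; hedge Δ=1.0000, bond B=-138.1441.
  t=0,j=0: stock 191.0000 → up 236.8400 (V=98.6959), down 133.7000 (V=-4.4441). Price 73.9288; hedge Δ=1.0000, bond B=-117.0712.
Each (Δ,B) replicates both successor values, so the strategy is self-financing and V0 is arbitrage-free.

(0,0): Delta=1.0000 Bond=-117.0712
(1,0): Delta=1.0000 Bond=-138.1441
(1,1): Delta=1.0000 Bond=-138.1441
V0=73.9288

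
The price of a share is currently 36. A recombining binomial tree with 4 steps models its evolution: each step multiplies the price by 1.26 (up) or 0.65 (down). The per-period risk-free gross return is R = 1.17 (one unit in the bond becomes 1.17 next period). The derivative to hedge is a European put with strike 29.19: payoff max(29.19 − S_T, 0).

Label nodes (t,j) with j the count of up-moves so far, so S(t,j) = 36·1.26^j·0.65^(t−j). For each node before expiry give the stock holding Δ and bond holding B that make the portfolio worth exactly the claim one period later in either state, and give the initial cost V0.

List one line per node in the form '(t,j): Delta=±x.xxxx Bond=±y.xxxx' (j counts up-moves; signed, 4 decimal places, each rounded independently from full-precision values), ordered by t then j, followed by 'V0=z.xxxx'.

(0,0): Delta=-0.0652 Bond=2.7051
(1,0): Delta=-0.3448 Bond=9.7071
(1,1): Delta=-0.0402 Bond=2.0326
(2,0): Delta=-1.0000 Bond=21.3237
(2,1): Delta=-0.2862 Bond=9.6324
(2,2): Delta=-0.0182 Bond=1.1226
(3,0): Delta=-1.0000 Bond=24.9487
(3,1): Delta=-1.0000 Bond=24.9487
(3,2): Delta=-0.2225 Bond=8.9025
(3,3): Delta=0.0000 Bond=0.0000
V0=0.3590

Since d<R<u, set p* = (R−d)/(u−d) = 0.8525; price each node as the discounted p*-expectation of its children.
Payoff layer (t=4): V(4,0)=22.7638, V(4,1)=16.7330, V(4,2)=5.0426, V(4,3)=0.0000, V(4,4)=0.0000
  t=3,j=0: stock 9.8865 → up 12.4570 (V=16.7330), down 6.4262 (V=22.7638). Price 15.0622; hedge Δ=-1.0000, bond B=24.9487.
  t=3,j=1: stock 19.1646 → up 24.1474 (V=5.0426), down 12.4570 (V=16.7330). Price 5.7841; hedge Δ=-1.0000, bond B=24.9487.
  t=3,j=2: stock 37.1498 → up 46.8088 (V=0.0000), down 24.1474 (V=5.0426). Price 0.6359; hedge Δ=-0.2225, bond B=8.9025.
  t=3,j=3: stock 72.0135 → up 90.7371 (V=0.0000), down 46.8088 (V=0.0000). Price 0.0000; hedge Δ=0.0000, bond B=0.0000.
  t=2,j=0: stock 15.2100 → up 19.1646 (V=5.7841), down 9.8865 (V=15.0622). Price 6.1137; hedge Δ=-1.0000, bond B=21.3237.
  t=2,j=1: stock 29.4840 → up 37.1498 (V=0.6359), down 19.1646 (V=5.7841). Price 1.1927; hedge Δ=-0.2862, bond B=9.6324.
  t=2,j=2: stock 57.1536 → up 72.0135 (V=0.0000), down 37.1498 (V=0.6359). Price 0.0802; hedge Δ=-0.0182, bond B=1.1226.
  t=1,j=0: stock 23.4000 → up 29.4840 (V=1.1927), down 15.2100 (V=6.1137). Price 1.6400; hedge Δ=-0.3448, bond B=9.7071.
  t=1,j=1: stock 45.3600 → up 57.1536 (V=0.0802), down 29.4840 (V=1.1927). Price 0.2088; hedge Δ=-0.0402, bond B=2.0326.
  t=0,j=0: stock 36.0000 → up 45.3600 (V=0.2088), down 23.4000 (V=1.6400). Price 0.3590; hedge Δ=-0.0652, bond B=2.7051.
Self-financing check: at every node Δ·S+B equals the discounted successor values.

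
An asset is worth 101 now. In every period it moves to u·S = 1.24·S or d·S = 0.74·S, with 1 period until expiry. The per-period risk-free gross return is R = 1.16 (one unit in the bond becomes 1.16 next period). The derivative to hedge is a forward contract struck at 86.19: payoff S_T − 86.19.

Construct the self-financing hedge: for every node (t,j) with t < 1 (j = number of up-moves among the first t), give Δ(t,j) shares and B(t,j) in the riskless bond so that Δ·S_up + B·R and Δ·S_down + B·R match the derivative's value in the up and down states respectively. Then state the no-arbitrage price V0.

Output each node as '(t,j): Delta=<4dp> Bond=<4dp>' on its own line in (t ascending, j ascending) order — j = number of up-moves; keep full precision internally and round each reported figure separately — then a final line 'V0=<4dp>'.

Risk-neutral probability p* = (R−d)/(u−d) = (1.16−0.74)/(1.24−0.74) = 0.8400.
Terminal payoffs: V(1,0)=-11.4500, V(1,1)=39.0500
(0,0): S=101.0000. Δ = (V_up−V_dn)/(S_up−S_dn) = (39.0500−-11.4500)/(125.2400−74.7400) = 1.0000. V = [p*·39.0500 + (1−p*)·-11.4500]/1.16 = 26.6983. B = V − Δ·S = -74.3017.
Root portfolio cost Δ·101+B reproduces V0=26.6983.

(0,0): Delta=1.0000 Bond=-74.3017
V0=26.6983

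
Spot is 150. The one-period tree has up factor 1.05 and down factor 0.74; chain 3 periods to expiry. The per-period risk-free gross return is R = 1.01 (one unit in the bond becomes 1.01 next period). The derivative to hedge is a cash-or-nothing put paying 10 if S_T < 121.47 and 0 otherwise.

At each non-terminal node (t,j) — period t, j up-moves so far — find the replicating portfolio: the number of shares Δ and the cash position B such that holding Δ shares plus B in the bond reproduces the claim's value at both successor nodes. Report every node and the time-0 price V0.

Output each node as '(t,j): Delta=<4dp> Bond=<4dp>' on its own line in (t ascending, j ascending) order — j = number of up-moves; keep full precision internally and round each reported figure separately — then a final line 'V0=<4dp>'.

Risk-neutral probability p* = (R−d)/(u−d) = (1.01−0.74)/(1.05−0.74) = 0.8710.
Terminal values V(3,·): V(3,0)=10.0000, V(3,1)=10.0000, V(3,2)=0.0000, V(3,3)=0.0000
Node (2,0) S=82.1400: V=(p*·10.0000+(1−p*)·10.0000)/1.01=9.9010; Δ=(10.0000−10.0000)/(86.2470−60.7836)=0.0000; B=V−Δ·S=9.9010
Node (2,1) S=116.5500: V=(p*·0.0000+(1−p*)·10.0000)/1.01=1.2775; Δ=(0.0000−10.0000)/(122.3775−86.2470)=-0.2768; B=V−Δ·S=33.5356
Node (2,2) S=165.3750: V=(p*·0.0000+(1−p*)·0.0000)/1.01=0.0000; Δ=(0.0000−0.0000)/(173.6438−122.3775)=0.0000; B=V−Δ·S=0.0000
Node (1,0) S=111.0000: V=(p*·1.2775+(1−p*)·9.9010)/1.01=2.3666; Δ=(1.2775−9.9010)/(116.5500−82.1400)=-0.2506; B=V−Δ·S=30.1841
Node (1,1) S=157.5000: V=(p*·0.0000+(1−p*)·1.2775)/1.01=0.1632; Δ=(0.0000−1.2775)/(165.3750−116.5500)=-0.0262; B=V−Δ·S=4.2843
Node (0,0) S=150.0000: V=(p*·0.1632+(1−p*)·2.3666)/1.01=0.4431; Δ=(0.1632−2.3666)/(157.5000−111.0000)=-0.0474; B=V−Δ·S=7.5507
Each (Δ,B) replicates both successor values, so the strategy is self-financing and V0 is arbitrage-free.

(0,0): Delta=-0.0474 Bond=7.5507
(1,0): Delta=-0.2506 Bond=30.1841
(1,1): Delta=-0.0262 Bond=4.2843
(2,0): Delta=0.0000 Bond=9.9010
(2,1): Delta=-0.2768 Bond=33.5356
(2,2): Delta=0.0000 Bond=0.0000
V0=0.4431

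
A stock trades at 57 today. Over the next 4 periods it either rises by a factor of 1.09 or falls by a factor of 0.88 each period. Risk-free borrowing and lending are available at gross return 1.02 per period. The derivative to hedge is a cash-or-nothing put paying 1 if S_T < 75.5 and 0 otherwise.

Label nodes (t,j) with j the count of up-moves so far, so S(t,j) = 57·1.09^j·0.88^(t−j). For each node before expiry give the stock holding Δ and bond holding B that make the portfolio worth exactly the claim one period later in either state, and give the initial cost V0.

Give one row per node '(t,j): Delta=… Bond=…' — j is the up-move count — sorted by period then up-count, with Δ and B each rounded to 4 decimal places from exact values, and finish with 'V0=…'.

(0,0): Delta=-0.0233 Bond=2.0709
(1,0): Delta=0.0000 Bond=0.9423
(1,1): Delta=-0.0327 Bond=2.6973
(2,0): Delta=0.0000 Bond=0.9612
(2,1): Delta=0.0000 Bond=0.9612
(2,2): Delta=-0.0460 Bond=3.6463
(3,0): Delta=0.0000 Bond=0.9804
(3,1): Delta=0.0000 Bond=0.9804
(3,2): Delta=0.0000 Bond=0.9804
(3,3): Delta=-0.0645 Bond=5.0887
V0=0.7414

No-arbitrage ⇒ martingale measure with p* = (R−d)/(u−d) = 0.6667.
Terminal values V(4,·): V(4,0)=1.0000, V(4,1)=1.0000, V(4,2)=1.0000, V(4,3)=1.0000, V(4,4)=0.0000
  t=3,j=0: stock 38.8439 → up 42.3399 (V=1.0000), down 34.1826 (V=1.0000). Price 0.9804; hedge Δ=0.0000, bond B=0.9804.
  t=3,j=1: stock 48.1135 → up 52.4437 (V=1.0000), down 42.3399 (V=1.0000). Price 0.9804; hedge Δ=0.0000, bond B=0.9804.
  t=3,j=2: stock 59.5951 → up 64.9587 (V=1.0000), down 52.4437 (V=1.0000). Price 0.9804; hedge Δ=0.0000, bond B=0.9804.
  t=3,j=3: stock 73.8167 → up 80.4602 (V=0.0000), down 64.9587 (V=1.0000). Price 0.3268; hedge Δ=-0.0645, bond B=5.0887.
  t=2,j=0: stock 44.1408 → up 48.1135 (V=0.9804), down 38.8439 (V=0.9804). Price 0.9612; hedge Δ=0.0000, bond B=0.9612.
  t=2,j=1: stock 54.6744 → up 59.5951 (V=0.9804), down 48.1135 (V=0.9804). Price 0.9612; hedge Δ=0.0000, bond B=0.9612.
  t=2,j=2: stock 67.7217 → up 73.8167 (V=0.3268), down 59.5951 (V=0.9804). Price 0.5340; hedge Δ=-0.0460, bond B=3.6463.
  t=1,j=0: stock 50.1600 → up 54.6744 (V=0.9612), down 44.1408 (V=0.9612). Price 0.9423; hedge Δ=0.0000, bond B=0.9423.
  t=1,j=1: stock 62.1300 → up 67.7217 (V=0.5340), down 54.6744 (V=0.9612). Price 0.6631; hedge Δ=-0.0327, bond B=2.6973.
  t=0,j=0: stock 57.0000 → up 62.1300 (V=0.6631), down 50.1600 (V=0.9423). Price 0.7414; hedge Δ=-0.0233, bond B=2.0709.
Check: Δ(0,0)·S0 + B(0,0) = 0.7414 = V0.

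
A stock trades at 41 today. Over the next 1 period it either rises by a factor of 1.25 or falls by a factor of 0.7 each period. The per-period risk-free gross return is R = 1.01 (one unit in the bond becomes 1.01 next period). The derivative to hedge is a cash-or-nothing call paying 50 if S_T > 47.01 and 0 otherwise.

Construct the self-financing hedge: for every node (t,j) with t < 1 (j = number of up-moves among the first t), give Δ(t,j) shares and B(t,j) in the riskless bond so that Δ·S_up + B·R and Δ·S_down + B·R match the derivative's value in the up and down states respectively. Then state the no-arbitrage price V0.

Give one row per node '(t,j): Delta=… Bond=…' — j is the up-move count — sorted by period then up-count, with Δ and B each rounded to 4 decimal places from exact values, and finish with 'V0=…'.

No-arbitrage ⇒ martingale measure with p* = (R−d)/(u−d) = 0.5636.
Terminal payoffs: V(1,0)=0.0000, V(1,1)=50.0000
  t=0,j=0: stock 41.0000 → up 51.2500 (V=50.0000), down 28.7000 (V=0.0000). Price 27.9028; hedge Δ=2.2173, bond B=-63.0063.
The time-0 hedge costs 27.9028, which is the no-arbitrage price.

(0,0): Delta=2.2173 Bond=-63.0063
V0=27.9028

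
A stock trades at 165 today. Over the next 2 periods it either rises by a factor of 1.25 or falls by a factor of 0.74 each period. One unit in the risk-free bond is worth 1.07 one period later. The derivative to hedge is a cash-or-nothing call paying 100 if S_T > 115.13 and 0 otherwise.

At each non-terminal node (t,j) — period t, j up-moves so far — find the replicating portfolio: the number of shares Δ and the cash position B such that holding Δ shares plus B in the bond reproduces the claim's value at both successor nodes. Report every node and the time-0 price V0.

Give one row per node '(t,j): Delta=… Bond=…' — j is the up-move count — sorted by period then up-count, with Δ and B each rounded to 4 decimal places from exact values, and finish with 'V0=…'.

Risk-neutral probability p* = (R−d)/(u−d) = (1.07−0.74)/(1.25−0.74) = 0.6471.
At expiry t=2: V(2,0)=0.0000, V(2,1)=100.0000, V(2,2)=100.0000
(1,0): S=122.1000. Δ = (V_up−V_dn)/(S_up−S_dn) = (100.0000−0.0000)/(152.6250−90.3540) = 1.6059. V = [p*·100.0000 + (1−p*)·0.0000]/1.07 = 60.4728. B = V − Δ·S = -135.6056.
(1,1): S=206.2500. Δ = (V_up−V_dn)/(S_up−S_dn) = (100.0000−100.0000)/(257.8125−152.6250) = 0.0000. V = [p*·100.0000 + (1−p*)·100.0000]/1.07 = 93.4579. B = V − Δ·S = 93.4579.
(0,0): S=165.0000. Δ = (V_up−V_dn)/(S_up−S_dn) = (93.4579−60.4728)/(206.2500−122.1000) = 0.3920. V = [p*·93.4579 + (1−p*)·60.4728]/1.07 = 76.4637. B = V − Δ·S = 11.7869.
Check: Δ(0,0)·S0 + B(0,0) = 76.4637 = V0.

(0,0): Delta=0.3920 Bond=11.7869
(1,0): Delta=1.6059 Bond=-135.6056
(1,1): Delta=0.0000 Bond=93.4579
V0=76.4637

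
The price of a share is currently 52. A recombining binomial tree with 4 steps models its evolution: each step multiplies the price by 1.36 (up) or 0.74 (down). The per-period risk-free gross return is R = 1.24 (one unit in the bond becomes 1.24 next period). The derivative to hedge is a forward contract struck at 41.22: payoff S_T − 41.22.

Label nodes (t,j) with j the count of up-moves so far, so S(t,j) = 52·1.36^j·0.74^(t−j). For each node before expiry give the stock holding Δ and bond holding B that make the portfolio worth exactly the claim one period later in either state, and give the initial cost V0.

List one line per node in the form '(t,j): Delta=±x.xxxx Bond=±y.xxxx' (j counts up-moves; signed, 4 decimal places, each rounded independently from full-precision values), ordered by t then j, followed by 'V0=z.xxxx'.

(0,0): Delta=1.0000 Bond=-17.4350
(1,0): Delta=1.0000 Bond=-21.6194
(1,1): Delta=1.0000 Bond=-21.6194
(2,0): Delta=1.0000 Bond=-26.8080
(2,1): Delta=1.0000 Bond=-26.8080
(2,2): Delta=1.0000 Bond=-26.8080
(3,0): Delta=1.0000 Bond=-33.2419
(3,1): Delta=1.0000 Bond=-33.2419
(3,2): Delta=1.0000 Bond=-33.2419
(3,3): Delta=1.0000 Bond=-33.2419
V0=34.5650

The replicating-portfolio and risk-neutral prices coincide; use p* = (1.24−0.74)/(1.36−0.74) = 0.8065 for the latter.
Payoff layer (t=4): V(4,0)=-25.6270, V(4,1)=-12.5626, V(4,2)=11.4477, V(4,3)=55.5747, V(4,4)=136.6730
(3,0): S=21.0716. Δ = (V_up−V_dn)/(S_up−S_dn) = (-12.5626−-25.6270)/(28.6574−15.5930) = 1.0000. V = [p*·-12.5626 + (1−p*)·-25.6270]/1.24 = -12.1703. B = V − Δ·S = -33.2419.
(3,1): S=38.7263. Δ = (V_up−V_dn)/(S_up−S_dn) = (11.4477−-12.5626)/(52.6677−28.6574) = 1.0000. V = [p*·11.4477 + (1−p*)·-12.5626]/1.24 = 5.4843. B = V − Δ·S = -33.2419.
(3,2): S=71.1726. Δ = (V_up−V_dn)/(S_up−S_dn) = (55.5747−11.4477)/(96.7947−52.6677) = 1.0000. V = [p*·55.5747 + (1−p*)·11.4477]/1.24 = 37.9307. B = V − Δ·S = -33.2419.
(3,3): S=130.8037. Δ = (V_up−V_dn)/(S_up−S_dn) = (136.6730−55.5747)/(177.8930−96.7947) = 1.0000. V = [p*·136.6730 + (1−p*)·55.5747]/1.24 = 97.5618. B = V − Δ·S = -33.2419.
(2,0): S=28.4752. Δ = (V_up−V_dn)/(S_up−S_dn) = (5.4843−-12.1703)/(38.7263−21.0716) = 1.0000. V = [p*·5.4843 + (1−p*)·-12.1703]/1.24 = 1.6672. B = V − Δ·S = -26.8080.
(2,1): S=52.3328. Δ = (V_up−V_dn)/(S_up−S_dn) = (37.9307−5.4843)/(71.1726−38.7263) = 1.0000. V = [p*·37.9307 + (1−p*)·5.4843]/1.24 = 25.5248. B = V − Δ·S = -26.8080.
(2,2): S=96.1792. Δ = (V_up−V_dn)/(S_up−S_dn) = (97.5618−37.9307)/(130.8037−71.1726) = 1.0000. V = [p*·97.5618 + (1−p*)·37.9307]/1.24 = 69.3712. B = V − Δ·S = -26.8080.
(1,0): S=38.4800. Δ = (V_up−V_dn)/(S_up−S_dn) = (25.5248−1.6672)/(52.3328−28.4752) = 1.0000. V = [p*·25.5248 + (1−p*)·1.6672]/1.24 = 16.8606. B = V − Δ·S = -21.6194.
(1,1): S=70.7200. Δ = (V_up−V_dn)/(S_up−S_dn) = (69.3712−25.5248)/(96.1792−52.3328) = 1.0000. V = [p*·69.3712 + (1−p*)·25.5248]/1.24 = 49.1006. B = V − Δ·S = -21.6194.
(0,0): S=52.0000. Δ = (V_up−V_dn)/(S_up−S_dn) = (49.1006−16.8606)/(70.7200−38.4800) = 1.0000. V = [p*·49.1006 + (1−p*)·16.8606]/1.24 = 34.5650. B = V − Δ·S = -17.4350.
Each (Δ,B) replicates both successor values, so the strategy is self-financing and V0 is arbitrage-free.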